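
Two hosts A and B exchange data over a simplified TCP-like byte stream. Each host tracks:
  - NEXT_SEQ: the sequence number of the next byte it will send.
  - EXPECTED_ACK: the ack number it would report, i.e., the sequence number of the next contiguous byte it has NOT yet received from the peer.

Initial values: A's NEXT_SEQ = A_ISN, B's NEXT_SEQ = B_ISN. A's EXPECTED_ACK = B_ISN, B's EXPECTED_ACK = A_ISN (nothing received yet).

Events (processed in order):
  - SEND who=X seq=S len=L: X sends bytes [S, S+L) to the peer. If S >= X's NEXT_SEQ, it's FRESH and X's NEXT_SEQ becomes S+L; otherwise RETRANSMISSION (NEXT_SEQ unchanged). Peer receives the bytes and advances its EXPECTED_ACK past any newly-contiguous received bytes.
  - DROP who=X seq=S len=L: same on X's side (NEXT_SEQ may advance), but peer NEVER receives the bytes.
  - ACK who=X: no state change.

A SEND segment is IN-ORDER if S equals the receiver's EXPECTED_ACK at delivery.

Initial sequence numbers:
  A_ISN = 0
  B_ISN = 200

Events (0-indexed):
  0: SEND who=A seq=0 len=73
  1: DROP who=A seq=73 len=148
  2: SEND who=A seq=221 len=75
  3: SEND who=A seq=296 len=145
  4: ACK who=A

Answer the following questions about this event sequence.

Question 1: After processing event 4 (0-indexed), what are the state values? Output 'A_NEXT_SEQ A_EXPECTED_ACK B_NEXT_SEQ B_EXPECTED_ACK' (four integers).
After event 0: A_seq=73 A_ack=200 B_seq=200 B_ack=73
After event 1: A_seq=221 A_ack=200 B_seq=200 B_ack=73
After event 2: A_seq=296 A_ack=200 B_seq=200 B_ack=73
After event 3: A_seq=441 A_ack=200 B_seq=200 B_ack=73
After event 4: A_seq=441 A_ack=200 B_seq=200 B_ack=73

441 200 200 73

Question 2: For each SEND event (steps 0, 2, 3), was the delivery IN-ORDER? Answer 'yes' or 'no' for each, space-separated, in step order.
Step 0: SEND seq=0 -> in-order
Step 2: SEND seq=221 -> out-of-order
Step 3: SEND seq=296 -> out-of-order

Answer: yes no no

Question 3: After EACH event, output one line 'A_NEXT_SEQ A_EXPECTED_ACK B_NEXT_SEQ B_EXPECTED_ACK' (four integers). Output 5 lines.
73 200 200 73
221 200 200 73
296 200 200 73
441 200 200 73
441 200 200 73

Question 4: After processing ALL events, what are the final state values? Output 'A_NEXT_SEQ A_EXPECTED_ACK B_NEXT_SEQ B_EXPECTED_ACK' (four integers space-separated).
Answer: 441 200 200 73

Derivation:
After event 0: A_seq=73 A_ack=200 B_seq=200 B_ack=73
After event 1: A_seq=221 A_ack=200 B_seq=200 B_ack=73
After event 2: A_seq=296 A_ack=200 B_seq=200 B_ack=73
After event 3: A_seq=441 A_ack=200 B_seq=200 B_ack=73
After event 4: A_seq=441 A_ack=200 B_seq=200 B_ack=73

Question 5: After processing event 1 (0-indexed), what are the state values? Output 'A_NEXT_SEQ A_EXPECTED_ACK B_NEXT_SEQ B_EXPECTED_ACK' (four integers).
After event 0: A_seq=73 A_ack=200 B_seq=200 B_ack=73
After event 1: A_seq=221 A_ack=200 B_seq=200 B_ack=73

221 200 200 73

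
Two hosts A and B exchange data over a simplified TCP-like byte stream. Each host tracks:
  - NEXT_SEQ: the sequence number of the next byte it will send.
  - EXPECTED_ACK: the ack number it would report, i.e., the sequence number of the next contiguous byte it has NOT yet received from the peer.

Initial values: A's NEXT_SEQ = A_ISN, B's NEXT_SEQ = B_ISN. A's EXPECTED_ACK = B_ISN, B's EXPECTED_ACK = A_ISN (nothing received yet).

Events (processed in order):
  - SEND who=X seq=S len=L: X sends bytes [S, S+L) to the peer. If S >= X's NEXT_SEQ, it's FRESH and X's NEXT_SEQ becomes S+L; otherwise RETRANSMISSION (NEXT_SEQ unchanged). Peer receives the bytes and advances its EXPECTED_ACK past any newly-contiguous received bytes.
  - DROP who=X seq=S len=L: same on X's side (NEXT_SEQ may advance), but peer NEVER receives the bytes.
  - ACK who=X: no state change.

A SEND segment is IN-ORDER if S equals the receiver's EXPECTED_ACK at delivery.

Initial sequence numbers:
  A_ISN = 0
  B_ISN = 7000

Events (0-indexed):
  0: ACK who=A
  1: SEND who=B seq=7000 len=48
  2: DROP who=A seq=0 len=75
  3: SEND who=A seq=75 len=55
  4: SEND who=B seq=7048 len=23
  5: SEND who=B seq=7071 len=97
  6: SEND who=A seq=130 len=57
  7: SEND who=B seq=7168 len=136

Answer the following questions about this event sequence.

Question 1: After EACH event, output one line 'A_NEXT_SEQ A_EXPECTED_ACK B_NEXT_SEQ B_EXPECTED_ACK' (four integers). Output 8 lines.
0 7000 7000 0
0 7048 7048 0
75 7048 7048 0
130 7048 7048 0
130 7071 7071 0
130 7168 7168 0
187 7168 7168 0
187 7304 7304 0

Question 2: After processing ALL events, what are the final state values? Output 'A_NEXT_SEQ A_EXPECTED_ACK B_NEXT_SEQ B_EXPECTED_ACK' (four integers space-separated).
Answer: 187 7304 7304 0

Derivation:
After event 0: A_seq=0 A_ack=7000 B_seq=7000 B_ack=0
After event 1: A_seq=0 A_ack=7048 B_seq=7048 B_ack=0
After event 2: A_seq=75 A_ack=7048 B_seq=7048 B_ack=0
After event 3: A_seq=130 A_ack=7048 B_seq=7048 B_ack=0
After event 4: A_seq=130 A_ack=7071 B_seq=7071 B_ack=0
After event 5: A_seq=130 A_ack=7168 B_seq=7168 B_ack=0
After event 6: A_seq=187 A_ack=7168 B_seq=7168 B_ack=0
After event 7: A_seq=187 A_ack=7304 B_seq=7304 B_ack=0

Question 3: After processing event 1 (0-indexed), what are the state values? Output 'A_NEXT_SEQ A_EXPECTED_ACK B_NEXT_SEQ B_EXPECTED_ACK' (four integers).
After event 0: A_seq=0 A_ack=7000 B_seq=7000 B_ack=0
After event 1: A_seq=0 A_ack=7048 B_seq=7048 B_ack=0

0 7048 7048 0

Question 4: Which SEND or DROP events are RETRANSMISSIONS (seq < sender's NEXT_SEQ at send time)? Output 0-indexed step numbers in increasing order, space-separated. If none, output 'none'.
Step 1: SEND seq=7000 -> fresh
Step 2: DROP seq=0 -> fresh
Step 3: SEND seq=75 -> fresh
Step 4: SEND seq=7048 -> fresh
Step 5: SEND seq=7071 -> fresh
Step 6: SEND seq=130 -> fresh
Step 7: SEND seq=7168 -> fresh

Answer: none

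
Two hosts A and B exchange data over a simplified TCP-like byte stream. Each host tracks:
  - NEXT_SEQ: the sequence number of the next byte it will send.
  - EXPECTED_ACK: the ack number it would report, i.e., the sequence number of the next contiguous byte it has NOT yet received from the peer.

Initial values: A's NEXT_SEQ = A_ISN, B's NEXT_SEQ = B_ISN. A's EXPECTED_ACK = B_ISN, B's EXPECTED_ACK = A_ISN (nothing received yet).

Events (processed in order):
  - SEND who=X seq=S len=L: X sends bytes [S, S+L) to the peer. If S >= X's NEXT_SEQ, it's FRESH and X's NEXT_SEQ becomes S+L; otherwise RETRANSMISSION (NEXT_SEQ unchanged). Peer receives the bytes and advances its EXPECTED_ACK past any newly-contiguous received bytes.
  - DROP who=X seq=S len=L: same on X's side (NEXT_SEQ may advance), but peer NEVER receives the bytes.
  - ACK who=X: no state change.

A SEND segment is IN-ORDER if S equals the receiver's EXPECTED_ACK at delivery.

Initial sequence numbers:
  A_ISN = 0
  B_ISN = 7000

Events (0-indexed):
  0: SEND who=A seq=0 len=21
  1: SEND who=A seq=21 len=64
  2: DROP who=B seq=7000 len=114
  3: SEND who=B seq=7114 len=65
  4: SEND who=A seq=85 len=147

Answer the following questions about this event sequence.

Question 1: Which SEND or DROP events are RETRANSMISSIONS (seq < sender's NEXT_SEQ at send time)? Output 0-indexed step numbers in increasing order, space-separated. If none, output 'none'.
Answer: none

Derivation:
Step 0: SEND seq=0 -> fresh
Step 1: SEND seq=21 -> fresh
Step 2: DROP seq=7000 -> fresh
Step 3: SEND seq=7114 -> fresh
Step 4: SEND seq=85 -> fresh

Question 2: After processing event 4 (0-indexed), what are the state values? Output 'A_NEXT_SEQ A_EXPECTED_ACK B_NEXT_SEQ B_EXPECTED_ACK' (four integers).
After event 0: A_seq=21 A_ack=7000 B_seq=7000 B_ack=21
After event 1: A_seq=85 A_ack=7000 B_seq=7000 B_ack=85
After event 2: A_seq=85 A_ack=7000 B_seq=7114 B_ack=85
After event 3: A_seq=85 A_ack=7000 B_seq=7179 B_ack=85
After event 4: A_seq=232 A_ack=7000 B_seq=7179 B_ack=232

232 7000 7179 232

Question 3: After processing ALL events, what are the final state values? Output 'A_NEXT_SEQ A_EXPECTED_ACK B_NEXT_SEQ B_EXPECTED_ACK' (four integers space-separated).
Answer: 232 7000 7179 232

Derivation:
After event 0: A_seq=21 A_ack=7000 B_seq=7000 B_ack=21
After event 1: A_seq=85 A_ack=7000 B_seq=7000 B_ack=85
After event 2: A_seq=85 A_ack=7000 B_seq=7114 B_ack=85
After event 3: A_seq=85 A_ack=7000 B_seq=7179 B_ack=85
After event 4: A_seq=232 A_ack=7000 B_seq=7179 B_ack=232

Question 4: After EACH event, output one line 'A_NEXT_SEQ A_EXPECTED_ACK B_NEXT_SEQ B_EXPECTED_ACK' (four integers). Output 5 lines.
21 7000 7000 21
85 7000 7000 85
85 7000 7114 85
85 7000 7179 85
232 7000 7179 232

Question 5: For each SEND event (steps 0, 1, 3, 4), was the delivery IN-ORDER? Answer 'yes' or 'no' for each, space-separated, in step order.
Answer: yes yes no yes

Derivation:
Step 0: SEND seq=0 -> in-order
Step 1: SEND seq=21 -> in-order
Step 3: SEND seq=7114 -> out-of-order
Step 4: SEND seq=85 -> in-order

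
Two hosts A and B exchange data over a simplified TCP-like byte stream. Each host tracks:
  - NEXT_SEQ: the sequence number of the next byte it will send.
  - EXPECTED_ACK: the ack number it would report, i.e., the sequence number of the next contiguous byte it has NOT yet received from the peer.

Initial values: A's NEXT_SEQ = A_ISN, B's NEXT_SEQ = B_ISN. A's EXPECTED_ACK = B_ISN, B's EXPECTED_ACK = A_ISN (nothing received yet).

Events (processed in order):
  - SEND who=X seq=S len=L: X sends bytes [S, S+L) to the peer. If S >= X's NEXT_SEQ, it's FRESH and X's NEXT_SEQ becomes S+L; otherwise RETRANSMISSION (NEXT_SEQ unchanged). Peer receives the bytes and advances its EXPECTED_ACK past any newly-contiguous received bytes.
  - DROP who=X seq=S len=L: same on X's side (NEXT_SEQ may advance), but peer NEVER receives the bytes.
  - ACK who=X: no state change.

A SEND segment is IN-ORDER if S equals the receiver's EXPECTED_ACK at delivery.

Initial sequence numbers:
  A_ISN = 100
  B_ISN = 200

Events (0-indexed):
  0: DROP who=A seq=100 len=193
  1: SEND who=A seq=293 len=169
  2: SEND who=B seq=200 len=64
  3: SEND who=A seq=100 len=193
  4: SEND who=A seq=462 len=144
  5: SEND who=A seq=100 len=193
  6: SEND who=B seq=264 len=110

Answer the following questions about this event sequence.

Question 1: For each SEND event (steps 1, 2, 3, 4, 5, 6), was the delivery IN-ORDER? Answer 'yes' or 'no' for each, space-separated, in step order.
Answer: no yes yes yes no yes

Derivation:
Step 1: SEND seq=293 -> out-of-order
Step 2: SEND seq=200 -> in-order
Step 3: SEND seq=100 -> in-order
Step 4: SEND seq=462 -> in-order
Step 5: SEND seq=100 -> out-of-order
Step 6: SEND seq=264 -> in-order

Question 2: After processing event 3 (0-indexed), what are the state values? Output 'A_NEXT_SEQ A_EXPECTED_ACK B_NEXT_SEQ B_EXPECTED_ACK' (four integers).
After event 0: A_seq=293 A_ack=200 B_seq=200 B_ack=100
After event 1: A_seq=462 A_ack=200 B_seq=200 B_ack=100
After event 2: A_seq=462 A_ack=264 B_seq=264 B_ack=100
After event 3: A_seq=462 A_ack=264 B_seq=264 B_ack=462

462 264 264 462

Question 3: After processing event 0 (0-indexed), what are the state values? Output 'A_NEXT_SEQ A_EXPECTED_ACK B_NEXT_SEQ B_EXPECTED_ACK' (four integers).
After event 0: A_seq=293 A_ack=200 B_seq=200 B_ack=100

293 200 200 100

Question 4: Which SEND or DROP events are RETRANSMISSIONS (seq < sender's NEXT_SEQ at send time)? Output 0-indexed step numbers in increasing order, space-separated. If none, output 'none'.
Answer: 3 5

Derivation:
Step 0: DROP seq=100 -> fresh
Step 1: SEND seq=293 -> fresh
Step 2: SEND seq=200 -> fresh
Step 3: SEND seq=100 -> retransmit
Step 4: SEND seq=462 -> fresh
Step 5: SEND seq=100 -> retransmit
Step 6: SEND seq=264 -> fresh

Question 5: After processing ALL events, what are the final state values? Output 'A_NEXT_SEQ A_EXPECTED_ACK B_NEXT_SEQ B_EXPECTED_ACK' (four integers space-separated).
After event 0: A_seq=293 A_ack=200 B_seq=200 B_ack=100
After event 1: A_seq=462 A_ack=200 B_seq=200 B_ack=100
After event 2: A_seq=462 A_ack=264 B_seq=264 B_ack=100
After event 3: A_seq=462 A_ack=264 B_seq=264 B_ack=462
After event 4: A_seq=606 A_ack=264 B_seq=264 B_ack=606
After event 5: A_seq=606 A_ack=264 B_seq=264 B_ack=606
After event 6: A_seq=606 A_ack=374 B_seq=374 B_ack=606

Answer: 606 374 374 606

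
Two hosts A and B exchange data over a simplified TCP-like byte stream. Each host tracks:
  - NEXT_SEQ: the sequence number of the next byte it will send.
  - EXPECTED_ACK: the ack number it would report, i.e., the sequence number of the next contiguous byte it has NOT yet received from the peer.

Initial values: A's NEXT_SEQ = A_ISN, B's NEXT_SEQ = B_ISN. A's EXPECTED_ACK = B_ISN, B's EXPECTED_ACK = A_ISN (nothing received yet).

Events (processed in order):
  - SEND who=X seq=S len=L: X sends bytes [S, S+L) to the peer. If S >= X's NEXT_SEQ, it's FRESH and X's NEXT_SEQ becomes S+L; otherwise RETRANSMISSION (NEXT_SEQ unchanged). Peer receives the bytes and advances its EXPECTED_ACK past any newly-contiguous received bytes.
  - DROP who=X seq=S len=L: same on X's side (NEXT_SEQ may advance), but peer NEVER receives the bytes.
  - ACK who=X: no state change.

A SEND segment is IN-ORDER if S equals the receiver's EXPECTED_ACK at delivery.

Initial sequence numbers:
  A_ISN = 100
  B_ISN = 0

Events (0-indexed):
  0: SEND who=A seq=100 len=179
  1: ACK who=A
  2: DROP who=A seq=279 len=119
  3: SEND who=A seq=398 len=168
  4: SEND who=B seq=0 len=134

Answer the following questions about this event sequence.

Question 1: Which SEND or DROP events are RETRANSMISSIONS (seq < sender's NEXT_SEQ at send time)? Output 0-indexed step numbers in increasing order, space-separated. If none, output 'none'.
Answer: none

Derivation:
Step 0: SEND seq=100 -> fresh
Step 2: DROP seq=279 -> fresh
Step 3: SEND seq=398 -> fresh
Step 4: SEND seq=0 -> fresh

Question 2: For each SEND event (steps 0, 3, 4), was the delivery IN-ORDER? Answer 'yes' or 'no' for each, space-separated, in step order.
Answer: yes no yes

Derivation:
Step 0: SEND seq=100 -> in-order
Step 3: SEND seq=398 -> out-of-order
Step 4: SEND seq=0 -> in-order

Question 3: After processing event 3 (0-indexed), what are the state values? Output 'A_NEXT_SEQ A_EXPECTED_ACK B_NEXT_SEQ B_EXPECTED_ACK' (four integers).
After event 0: A_seq=279 A_ack=0 B_seq=0 B_ack=279
After event 1: A_seq=279 A_ack=0 B_seq=0 B_ack=279
After event 2: A_seq=398 A_ack=0 B_seq=0 B_ack=279
After event 3: A_seq=566 A_ack=0 B_seq=0 B_ack=279

566 0 0 279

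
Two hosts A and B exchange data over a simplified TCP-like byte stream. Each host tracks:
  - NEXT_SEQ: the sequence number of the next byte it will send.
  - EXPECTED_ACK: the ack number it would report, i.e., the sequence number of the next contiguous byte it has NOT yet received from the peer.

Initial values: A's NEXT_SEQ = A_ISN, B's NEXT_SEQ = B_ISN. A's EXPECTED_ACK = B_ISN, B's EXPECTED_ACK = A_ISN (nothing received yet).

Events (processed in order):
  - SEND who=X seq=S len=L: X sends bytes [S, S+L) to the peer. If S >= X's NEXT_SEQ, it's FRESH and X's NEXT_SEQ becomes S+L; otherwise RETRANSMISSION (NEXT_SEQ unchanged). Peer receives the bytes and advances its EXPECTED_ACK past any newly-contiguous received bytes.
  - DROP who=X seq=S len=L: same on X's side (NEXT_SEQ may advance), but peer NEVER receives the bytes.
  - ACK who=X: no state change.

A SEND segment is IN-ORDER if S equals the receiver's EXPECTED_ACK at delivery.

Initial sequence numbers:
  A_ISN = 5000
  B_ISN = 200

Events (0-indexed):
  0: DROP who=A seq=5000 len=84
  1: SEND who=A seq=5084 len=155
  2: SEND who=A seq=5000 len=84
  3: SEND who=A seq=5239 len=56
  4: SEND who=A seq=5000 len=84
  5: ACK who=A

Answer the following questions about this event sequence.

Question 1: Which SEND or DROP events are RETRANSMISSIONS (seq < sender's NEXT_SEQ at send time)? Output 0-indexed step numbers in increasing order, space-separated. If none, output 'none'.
Answer: 2 4

Derivation:
Step 0: DROP seq=5000 -> fresh
Step 1: SEND seq=5084 -> fresh
Step 2: SEND seq=5000 -> retransmit
Step 3: SEND seq=5239 -> fresh
Step 4: SEND seq=5000 -> retransmit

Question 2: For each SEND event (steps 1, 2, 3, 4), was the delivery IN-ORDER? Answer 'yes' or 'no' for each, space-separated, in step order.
Step 1: SEND seq=5084 -> out-of-order
Step 2: SEND seq=5000 -> in-order
Step 3: SEND seq=5239 -> in-order
Step 4: SEND seq=5000 -> out-of-order

Answer: no yes yes no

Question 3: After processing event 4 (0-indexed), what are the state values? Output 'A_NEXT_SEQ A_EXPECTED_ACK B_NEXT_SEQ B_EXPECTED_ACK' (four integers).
After event 0: A_seq=5084 A_ack=200 B_seq=200 B_ack=5000
After event 1: A_seq=5239 A_ack=200 B_seq=200 B_ack=5000
After event 2: A_seq=5239 A_ack=200 B_seq=200 B_ack=5239
After event 3: A_seq=5295 A_ack=200 B_seq=200 B_ack=5295
After event 4: A_seq=5295 A_ack=200 B_seq=200 B_ack=5295

5295 200 200 5295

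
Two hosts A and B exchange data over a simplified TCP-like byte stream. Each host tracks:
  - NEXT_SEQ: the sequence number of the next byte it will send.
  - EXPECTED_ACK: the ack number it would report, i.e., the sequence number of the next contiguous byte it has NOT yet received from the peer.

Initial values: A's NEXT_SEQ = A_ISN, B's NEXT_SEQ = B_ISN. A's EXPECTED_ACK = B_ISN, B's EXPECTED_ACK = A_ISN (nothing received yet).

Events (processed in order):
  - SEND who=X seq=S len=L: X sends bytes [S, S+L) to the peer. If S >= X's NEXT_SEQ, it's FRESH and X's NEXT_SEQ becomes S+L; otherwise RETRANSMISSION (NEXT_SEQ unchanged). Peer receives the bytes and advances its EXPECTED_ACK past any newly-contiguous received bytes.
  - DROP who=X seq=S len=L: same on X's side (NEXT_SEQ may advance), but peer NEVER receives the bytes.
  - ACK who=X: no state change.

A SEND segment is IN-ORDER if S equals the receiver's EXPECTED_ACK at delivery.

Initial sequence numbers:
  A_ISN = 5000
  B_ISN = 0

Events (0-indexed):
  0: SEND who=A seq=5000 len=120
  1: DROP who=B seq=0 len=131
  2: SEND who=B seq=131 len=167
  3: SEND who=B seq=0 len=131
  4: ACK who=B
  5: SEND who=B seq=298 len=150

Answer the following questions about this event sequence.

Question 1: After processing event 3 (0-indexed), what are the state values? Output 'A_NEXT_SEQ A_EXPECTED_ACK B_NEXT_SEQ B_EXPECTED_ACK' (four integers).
After event 0: A_seq=5120 A_ack=0 B_seq=0 B_ack=5120
After event 1: A_seq=5120 A_ack=0 B_seq=131 B_ack=5120
After event 2: A_seq=5120 A_ack=0 B_seq=298 B_ack=5120
After event 3: A_seq=5120 A_ack=298 B_seq=298 B_ack=5120

5120 298 298 5120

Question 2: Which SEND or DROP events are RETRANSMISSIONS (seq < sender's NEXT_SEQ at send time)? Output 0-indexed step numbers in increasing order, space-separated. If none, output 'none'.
Step 0: SEND seq=5000 -> fresh
Step 1: DROP seq=0 -> fresh
Step 2: SEND seq=131 -> fresh
Step 3: SEND seq=0 -> retransmit
Step 5: SEND seq=298 -> fresh

Answer: 3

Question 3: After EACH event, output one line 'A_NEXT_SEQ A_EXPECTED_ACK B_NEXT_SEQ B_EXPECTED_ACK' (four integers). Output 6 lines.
5120 0 0 5120
5120 0 131 5120
5120 0 298 5120
5120 298 298 5120
5120 298 298 5120
5120 448 448 5120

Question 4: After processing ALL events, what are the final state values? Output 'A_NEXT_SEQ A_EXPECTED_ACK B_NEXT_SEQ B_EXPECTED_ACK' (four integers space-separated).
Answer: 5120 448 448 5120

Derivation:
After event 0: A_seq=5120 A_ack=0 B_seq=0 B_ack=5120
After event 1: A_seq=5120 A_ack=0 B_seq=131 B_ack=5120
After event 2: A_seq=5120 A_ack=0 B_seq=298 B_ack=5120
After event 3: A_seq=5120 A_ack=298 B_seq=298 B_ack=5120
After event 4: A_seq=5120 A_ack=298 B_seq=298 B_ack=5120
After event 5: A_seq=5120 A_ack=448 B_seq=448 B_ack=5120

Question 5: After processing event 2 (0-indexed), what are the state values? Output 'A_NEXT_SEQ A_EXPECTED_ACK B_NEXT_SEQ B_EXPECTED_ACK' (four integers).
After event 0: A_seq=5120 A_ack=0 B_seq=0 B_ack=5120
After event 1: A_seq=5120 A_ack=0 B_seq=131 B_ack=5120
After event 2: A_seq=5120 A_ack=0 B_seq=298 B_ack=5120

5120 0 298 5120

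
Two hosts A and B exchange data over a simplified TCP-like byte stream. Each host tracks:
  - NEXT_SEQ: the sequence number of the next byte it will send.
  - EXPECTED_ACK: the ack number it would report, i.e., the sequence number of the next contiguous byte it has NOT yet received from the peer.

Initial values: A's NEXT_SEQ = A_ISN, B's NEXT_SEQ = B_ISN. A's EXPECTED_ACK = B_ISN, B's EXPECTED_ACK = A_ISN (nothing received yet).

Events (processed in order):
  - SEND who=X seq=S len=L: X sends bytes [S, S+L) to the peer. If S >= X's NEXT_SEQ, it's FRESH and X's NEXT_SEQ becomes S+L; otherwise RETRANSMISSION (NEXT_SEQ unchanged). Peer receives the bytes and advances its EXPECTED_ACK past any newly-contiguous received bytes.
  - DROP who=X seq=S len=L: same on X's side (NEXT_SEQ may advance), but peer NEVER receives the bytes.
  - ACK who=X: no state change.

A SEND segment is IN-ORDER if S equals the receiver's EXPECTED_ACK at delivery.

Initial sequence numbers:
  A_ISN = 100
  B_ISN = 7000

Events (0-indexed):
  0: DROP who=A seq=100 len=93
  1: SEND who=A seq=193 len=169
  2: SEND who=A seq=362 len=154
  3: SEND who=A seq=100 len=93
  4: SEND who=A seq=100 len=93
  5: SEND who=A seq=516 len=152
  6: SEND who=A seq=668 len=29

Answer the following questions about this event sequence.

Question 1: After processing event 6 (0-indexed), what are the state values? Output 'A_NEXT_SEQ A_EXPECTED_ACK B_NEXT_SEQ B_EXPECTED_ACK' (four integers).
After event 0: A_seq=193 A_ack=7000 B_seq=7000 B_ack=100
After event 1: A_seq=362 A_ack=7000 B_seq=7000 B_ack=100
After event 2: A_seq=516 A_ack=7000 B_seq=7000 B_ack=100
After event 3: A_seq=516 A_ack=7000 B_seq=7000 B_ack=516
After event 4: A_seq=516 A_ack=7000 B_seq=7000 B_ack=516
After event 5: A_seq=668 A_ack=7000 B_seq=7000 B_ack=668
After event 6: A_seq=697 A_ack=7000 B_seq=7000 B_ack=697

697 7000 7000 697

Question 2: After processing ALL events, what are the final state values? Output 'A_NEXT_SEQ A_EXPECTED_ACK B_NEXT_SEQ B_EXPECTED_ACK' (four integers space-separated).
Answer: 697 7000 7000 697

Derivation:
After event 0: A_seq=193 A_ack=7000 B_seq=7000 B_ack=100
After event 1: A_seq=362 A_ack=7000 B_seq=7000 B_ack=100
After event 2: A_seq=516 A_ack=7000 B_seq=7000 B_ack=100
After event 3: A_seq=516 A_ack=7000 B_seq=7000 B_ack=516
After event 4: A_seq=516 A_ack=7000 B_seq=7000 B_ack=516
After event 5: A_seq=668 A_ack=7000 B_seq=7000 B_ack=668
After event 6: A_seq=697 A_ack=7000 B_seq=7000 B_ack=697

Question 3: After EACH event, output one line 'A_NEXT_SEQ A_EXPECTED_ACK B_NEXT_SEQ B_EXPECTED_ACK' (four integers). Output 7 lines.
193 7000 7000 100
362 7000 7000 100
516 7000 7000 100
516 7000 7000 516
516 7000 7000 516
668 7000 7000 668
697 7000 7000 697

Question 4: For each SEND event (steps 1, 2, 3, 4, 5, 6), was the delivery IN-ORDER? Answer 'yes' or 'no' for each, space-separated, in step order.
Step 1: SEND seq=193 -> out-of-order
Step 2: SEND seq=362 -> out-of-order
Step 3: SEND seq=100 -> in-order
Step 4: SEND seq=100 -> out-of-order
Step 5: SEND seq=516 -> in-order
Step 6: SEND seq=668 -> in-order

Answer: no no yes no yes yes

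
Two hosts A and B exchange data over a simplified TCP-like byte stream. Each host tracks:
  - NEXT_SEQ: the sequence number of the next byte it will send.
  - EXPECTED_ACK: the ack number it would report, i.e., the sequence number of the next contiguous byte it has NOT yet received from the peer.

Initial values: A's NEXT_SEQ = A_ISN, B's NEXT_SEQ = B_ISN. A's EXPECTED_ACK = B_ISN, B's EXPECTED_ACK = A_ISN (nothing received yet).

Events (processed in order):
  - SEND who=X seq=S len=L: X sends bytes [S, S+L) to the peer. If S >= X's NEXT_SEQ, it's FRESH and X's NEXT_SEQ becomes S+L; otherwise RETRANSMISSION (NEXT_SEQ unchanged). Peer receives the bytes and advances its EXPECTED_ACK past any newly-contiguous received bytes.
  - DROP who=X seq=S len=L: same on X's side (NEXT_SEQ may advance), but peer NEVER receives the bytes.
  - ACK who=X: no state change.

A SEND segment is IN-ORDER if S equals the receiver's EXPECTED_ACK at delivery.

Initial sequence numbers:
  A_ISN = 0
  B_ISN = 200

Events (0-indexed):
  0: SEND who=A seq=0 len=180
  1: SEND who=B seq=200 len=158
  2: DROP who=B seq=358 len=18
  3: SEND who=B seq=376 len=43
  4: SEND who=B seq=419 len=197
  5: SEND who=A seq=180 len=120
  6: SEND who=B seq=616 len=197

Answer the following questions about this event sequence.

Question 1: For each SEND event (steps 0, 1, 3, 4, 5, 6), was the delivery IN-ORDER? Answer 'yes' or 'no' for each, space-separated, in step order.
Step 0: SEND seq=0 -> in-order
Step 1: SEND seq=200 -> in-order
Step 3: SEND seq=376 -> out-of-order
Step 4: SEND seq=419 -> out-of-order
Step 5: SEND seq=180 -> in-order
Step 6: SEND seq=616 -> out-of-order

Answer: yes yes no no yes no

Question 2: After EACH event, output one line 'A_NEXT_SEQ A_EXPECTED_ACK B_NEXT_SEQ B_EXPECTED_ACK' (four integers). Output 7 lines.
180 200 200 180
180 358 358 180
180 358 376 180
180 358 419 180
180 358 616 180
300 358 616 300
300 358 813 300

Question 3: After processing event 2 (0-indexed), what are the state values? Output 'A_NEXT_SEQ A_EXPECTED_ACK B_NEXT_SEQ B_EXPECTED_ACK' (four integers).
After event 0: A_seq=180 A_ack=200 B_seq=200 B_ack=180
After event 1: A_seq=180 A_ack=358 B_seq=358 B_ack=180
After event 2: A_seq=180 A_ack=358 B_seq=376 B_ack=180

180 358 376 180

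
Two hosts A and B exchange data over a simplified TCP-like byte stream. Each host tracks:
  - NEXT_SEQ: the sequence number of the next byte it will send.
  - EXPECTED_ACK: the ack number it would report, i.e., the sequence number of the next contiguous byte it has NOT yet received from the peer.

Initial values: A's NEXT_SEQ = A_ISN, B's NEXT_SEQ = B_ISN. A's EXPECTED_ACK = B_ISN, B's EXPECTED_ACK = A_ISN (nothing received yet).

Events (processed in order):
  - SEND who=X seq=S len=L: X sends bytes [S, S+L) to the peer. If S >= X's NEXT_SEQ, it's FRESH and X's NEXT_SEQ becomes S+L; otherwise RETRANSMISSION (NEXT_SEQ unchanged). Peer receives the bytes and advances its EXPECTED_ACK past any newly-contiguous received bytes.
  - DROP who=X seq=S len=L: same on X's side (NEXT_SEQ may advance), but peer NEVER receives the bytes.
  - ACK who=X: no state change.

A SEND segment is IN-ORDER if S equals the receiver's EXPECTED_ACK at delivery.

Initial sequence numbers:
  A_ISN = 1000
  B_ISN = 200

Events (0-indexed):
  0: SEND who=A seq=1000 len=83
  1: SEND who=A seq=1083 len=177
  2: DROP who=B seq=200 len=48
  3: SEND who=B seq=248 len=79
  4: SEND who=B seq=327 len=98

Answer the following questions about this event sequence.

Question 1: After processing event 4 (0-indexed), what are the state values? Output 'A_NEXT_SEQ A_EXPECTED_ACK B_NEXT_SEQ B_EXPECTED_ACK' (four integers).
After event 0: A_seq=1083 A_ack=200 B_seq=200 B_ack=1083
After event 1: A_seq=1260 A_ack=200 B_seq=200 B_ack=1260
After event 2: A_seq=1260 A_ack=200 B_seq=248 B_ack=1260
After event 3: A_seq=1260 A_ack=200 B_seq=327 B_ack=1260
After event 4: A_seq=1260 A_ack=200 B_seq=425 B_ack=1260

1260 200 425 1260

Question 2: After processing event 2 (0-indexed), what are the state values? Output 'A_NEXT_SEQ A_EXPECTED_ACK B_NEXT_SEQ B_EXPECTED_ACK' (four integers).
After event 0: A_seq=1083 A_ack=200 B_seq=200 B_ack=1083
After event 1: A_seq=1260 A_ack=200 B_seq=200 B_ack=1260
After event 2: A_seq=1260 A_ack=200 B_seq=248 B_ack=1260

1260 200 248 1260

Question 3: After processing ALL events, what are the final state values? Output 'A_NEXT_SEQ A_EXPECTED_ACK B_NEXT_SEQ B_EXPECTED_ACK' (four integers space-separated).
Answer: 1260 200 425 1260

Derivation:
After event 0: A_seq=1083 A_ack=200 B_seq=200 B_ack=1083
After event 1: A_seq=1260 A_ack=200 B_seq=200 B_ack=1260
After event 2: A_seq=1260 A_ack=200 B_seq=248 B_ack=1260
After event 3: A_seq=1260 A_ack=200 B_seq=327 B_ack=1260
After event 4: A_seq=1260 A_ack=200 B_seq=425 B_ack=1260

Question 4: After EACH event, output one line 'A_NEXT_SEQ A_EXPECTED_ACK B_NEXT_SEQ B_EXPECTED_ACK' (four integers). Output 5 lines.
1083 200 200 1083
1260 200 200 1260
1260 200 248 1260
1260 200 327 1260
1260 200 425 1260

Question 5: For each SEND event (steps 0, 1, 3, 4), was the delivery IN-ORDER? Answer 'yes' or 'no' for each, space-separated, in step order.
Step 0: SEND seq=1000 -> in-order
Step 1: SEND seq=1083 -> in-order
Step 3: SEND seq=248 -> out-of-order
Step 4: SEND seq=327 -> out-of-order

Answer: yes yes no no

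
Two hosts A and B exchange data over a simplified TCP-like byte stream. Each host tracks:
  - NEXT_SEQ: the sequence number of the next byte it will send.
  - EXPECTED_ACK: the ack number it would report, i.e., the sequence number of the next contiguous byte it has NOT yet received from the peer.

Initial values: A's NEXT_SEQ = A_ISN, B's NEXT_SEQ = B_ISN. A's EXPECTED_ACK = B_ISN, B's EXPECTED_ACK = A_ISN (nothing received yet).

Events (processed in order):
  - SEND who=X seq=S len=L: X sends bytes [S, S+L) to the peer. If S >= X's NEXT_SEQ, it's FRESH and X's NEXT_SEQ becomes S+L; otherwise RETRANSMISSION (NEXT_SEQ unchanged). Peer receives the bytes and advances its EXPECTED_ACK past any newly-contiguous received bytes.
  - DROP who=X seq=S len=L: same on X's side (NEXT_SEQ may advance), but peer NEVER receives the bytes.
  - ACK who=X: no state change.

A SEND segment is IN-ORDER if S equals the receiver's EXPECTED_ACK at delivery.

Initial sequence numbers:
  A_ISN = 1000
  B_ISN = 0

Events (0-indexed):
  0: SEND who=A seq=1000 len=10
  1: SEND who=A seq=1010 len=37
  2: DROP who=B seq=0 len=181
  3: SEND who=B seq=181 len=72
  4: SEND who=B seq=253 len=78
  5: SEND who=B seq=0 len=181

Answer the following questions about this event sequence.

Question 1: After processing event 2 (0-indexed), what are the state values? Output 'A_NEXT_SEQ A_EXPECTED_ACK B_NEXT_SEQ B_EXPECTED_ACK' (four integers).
After event 0: A_seq=1010 A_ack=0 B_seq=0 B_ack=1010
After event 1: A_seq=1047 A_ack=0 B_seq=0 B_ack=1047
After event 2: A_seq=1047 A_ack=0 B_seq=181 B_ack=1047

1047 0 181 1047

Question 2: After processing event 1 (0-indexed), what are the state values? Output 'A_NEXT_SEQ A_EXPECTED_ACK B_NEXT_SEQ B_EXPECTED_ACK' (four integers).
After event 0: A_seq=1010 A_ack=0 B_seq=0 B_ack=1010
After event 1: A_seq=1047 A_ack=0 B_seq=0 B_ack=1047

1047 0 0 1047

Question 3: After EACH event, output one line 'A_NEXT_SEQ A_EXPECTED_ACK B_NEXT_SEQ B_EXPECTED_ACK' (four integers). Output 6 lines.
1010 0 0 1010
1047 0 0 1047
1047 0 181 1047
1047 0 253 1047
1047 0 331 1047
1047 331 331 1047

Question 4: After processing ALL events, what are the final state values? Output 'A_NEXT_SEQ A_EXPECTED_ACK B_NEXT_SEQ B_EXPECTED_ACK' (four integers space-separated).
After event 0: A_seq=1010 A_ack=0 B_seq=0 B_ack=1010
After event 1: A_seq=1047 A_ack=0 B_seq=0 B_ack=1047
After event 2: A_seq=1047 A_ack=0 B_seq=181 B_ack=1047
After event 3: A_seq=1047 A_ack=0 B_seq=253 B_ack=1047
After event 4: A_seq=1047 A_ack=0 B_seq=331 B_ack=1047
After event 5: A_seq=1047 A_ack=331 B_seq=331 B_ack=1047

Answer: 1047 331 331 1047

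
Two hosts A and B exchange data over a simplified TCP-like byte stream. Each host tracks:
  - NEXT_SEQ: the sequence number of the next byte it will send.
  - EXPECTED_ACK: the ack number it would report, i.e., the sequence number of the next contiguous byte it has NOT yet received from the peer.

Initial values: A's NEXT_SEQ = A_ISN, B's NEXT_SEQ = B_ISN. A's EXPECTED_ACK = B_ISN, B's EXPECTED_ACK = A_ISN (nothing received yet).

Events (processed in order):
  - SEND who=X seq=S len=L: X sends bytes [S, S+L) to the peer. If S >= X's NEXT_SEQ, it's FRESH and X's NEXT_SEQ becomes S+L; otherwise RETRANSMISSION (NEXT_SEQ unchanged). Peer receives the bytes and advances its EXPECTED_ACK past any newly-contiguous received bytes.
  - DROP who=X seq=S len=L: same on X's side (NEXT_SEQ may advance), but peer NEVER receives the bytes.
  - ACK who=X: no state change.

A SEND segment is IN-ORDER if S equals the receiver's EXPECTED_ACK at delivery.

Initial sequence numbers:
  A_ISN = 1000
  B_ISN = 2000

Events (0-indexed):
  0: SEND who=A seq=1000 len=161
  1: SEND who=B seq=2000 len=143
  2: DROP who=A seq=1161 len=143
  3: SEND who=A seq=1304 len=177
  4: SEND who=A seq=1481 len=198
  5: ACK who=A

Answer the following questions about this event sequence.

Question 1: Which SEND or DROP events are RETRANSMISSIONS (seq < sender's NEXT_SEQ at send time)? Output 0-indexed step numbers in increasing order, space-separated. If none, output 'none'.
Step 0: SEND seq=1000 -> fresh
Step 1: SEND seq=2000 -> fresh
Step 2: DROP seq=1161 -> fresh
Step 3: SEND seq=1304 -> fresh
Step 4: SEND seq=1481 -> fresh

Answer: none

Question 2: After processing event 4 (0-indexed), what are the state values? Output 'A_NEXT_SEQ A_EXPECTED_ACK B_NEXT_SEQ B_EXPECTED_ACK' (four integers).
After event 0: A_seq=1161 A_ack=2000 B_seq=2000 B_ack=1161
After event 1: A_seq=1161 A_ack=2143 B_seq=2143 B_ack=1161
After event 2: A_seq=1304 A_ack=2143 B_seq=2143 B_ack=1161
After event 3: A_seq=1481 A_ack=2143 B_seq=2143 B_ack=1161
After event 4: A_seq=1679 A_ack=2143 B_seq=2143 B_ack=1161

1679 2143 2143 1161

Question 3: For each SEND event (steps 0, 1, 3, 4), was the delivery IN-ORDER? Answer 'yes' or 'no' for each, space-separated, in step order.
Answer: yes yes no no

Derivation:
Step 0: SEND seq=1000 -> in-order
Step 1: SEND seq=2000 -> in-order
Step 3: SEND seq=1304 -> out-of-order
Step 4: SEND seq=1481 -> out-of-order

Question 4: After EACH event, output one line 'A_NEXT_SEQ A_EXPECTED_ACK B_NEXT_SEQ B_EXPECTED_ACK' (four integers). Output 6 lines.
1161 2000 2000 1161
1161 2143 2143 1161
1304 2143 2143 1161
1481 2143 2143 1161
1679 2143 2143 1161
1679 2143 2143 1161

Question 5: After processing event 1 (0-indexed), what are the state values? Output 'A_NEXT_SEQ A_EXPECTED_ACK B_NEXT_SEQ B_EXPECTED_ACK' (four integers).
After event 0: A_seq=1161 A_ack=2000 B_seq=2000 B_ack=1161
After event 1: A_seq=1161 A_ack=2143 B_seq=2143 B_ack=1161

1161 2143 2143 1161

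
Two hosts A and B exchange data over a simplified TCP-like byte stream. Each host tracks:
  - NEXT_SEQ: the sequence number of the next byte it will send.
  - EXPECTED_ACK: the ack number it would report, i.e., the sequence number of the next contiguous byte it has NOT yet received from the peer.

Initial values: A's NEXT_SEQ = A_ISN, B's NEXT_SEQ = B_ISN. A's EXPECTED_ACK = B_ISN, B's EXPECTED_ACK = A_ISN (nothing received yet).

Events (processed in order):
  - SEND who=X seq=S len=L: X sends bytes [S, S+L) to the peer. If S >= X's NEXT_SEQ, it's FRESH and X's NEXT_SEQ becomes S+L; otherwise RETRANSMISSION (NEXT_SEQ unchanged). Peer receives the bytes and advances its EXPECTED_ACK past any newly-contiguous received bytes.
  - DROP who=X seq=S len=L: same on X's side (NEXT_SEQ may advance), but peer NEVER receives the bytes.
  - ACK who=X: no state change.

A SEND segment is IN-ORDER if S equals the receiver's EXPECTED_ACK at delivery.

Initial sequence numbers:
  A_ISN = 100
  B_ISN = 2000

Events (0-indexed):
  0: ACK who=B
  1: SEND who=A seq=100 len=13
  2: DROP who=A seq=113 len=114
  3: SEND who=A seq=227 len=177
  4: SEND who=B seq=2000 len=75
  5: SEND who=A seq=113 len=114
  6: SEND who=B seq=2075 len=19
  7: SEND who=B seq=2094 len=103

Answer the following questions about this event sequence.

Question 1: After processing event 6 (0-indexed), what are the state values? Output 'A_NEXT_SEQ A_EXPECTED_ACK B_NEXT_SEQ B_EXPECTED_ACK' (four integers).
After event 0: A_seq=100 A_ack=2000 B_seq=2000 B_ack=100
After event 1: A_seq=113 A_ack=2000 B_seq=2000 B_ack=113
After event 2: A_seq=227 A_ack=2000 B_seq=2000 B_ack=113
After event 3: A_seq=404 A_ack=2000 B_seq=2000 B_ack=113
After event 4: A_seq=404 A_ack=2075 B_seq=2075 B_ack=113
After event 5: A_seq=404 A_ack=2075 B_seq=2075 B_ack=404
After event 6: A_seq=404 A_ack=2094 B_seq=2094 B_ack=404

404 2094 2094 404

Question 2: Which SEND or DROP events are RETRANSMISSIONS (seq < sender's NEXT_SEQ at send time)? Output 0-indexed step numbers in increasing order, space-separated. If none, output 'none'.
Step 1: SEND seq=100 -> fresh
Step 2: DROP seq=113 -> fresh
Step 3: SEND seq=227 -> fresh
Step 4: SEND seq=2000 -> fresh
Step 5: SEND seq=113 -> retransmit
Step 6: SEND seq=2075 -> fresh
Step 7: SEND seq=2094 -> fresh

Answer: 5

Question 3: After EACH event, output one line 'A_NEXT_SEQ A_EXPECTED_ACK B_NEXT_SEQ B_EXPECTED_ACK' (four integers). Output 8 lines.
100 2000 2000 100
113 2000 2000 113
227 2000 2000 113
404 2000 2000 113
404 2075 2075 113
404 2075 2075 404
404 2094 2094 404
404 2197 2197 404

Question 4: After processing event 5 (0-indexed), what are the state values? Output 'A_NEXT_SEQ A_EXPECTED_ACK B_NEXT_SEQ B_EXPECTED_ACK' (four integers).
After event 0: A_seq=100 A_ack=2000 B_seq=2000 B_ack=100
After event 1: A_seq=113 A_ack=2000 B_seq=2000 B_ack=113
After event 2: A_seq=227 A_ack=2000 B_seq=2000 B_ack=113
After event 3: A_seq=404 A_ack=2000 B_seq=2000 B_ack=113
After event 4: A_seq=404 A_ack=2075 B_seq=2075 B_ack=113
After event 5: A_seq=404 A_ack=2075 B_seq=2075 B_ack=404

404 2075 2075 404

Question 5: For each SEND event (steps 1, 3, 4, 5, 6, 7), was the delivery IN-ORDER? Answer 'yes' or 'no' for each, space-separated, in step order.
Step 1: SEND seq=100 -> in-order
Step 3: SEND seq=227 -> out-of-order
Step 4: SEND seq=2000 -> in-order
Step 5: SEND seq=113 -> in-order
Step 6: SEND seq=2075 -> in-order
Step 7: SEND seq=2094 -> in-order

Answer: yes no yes yes yes yes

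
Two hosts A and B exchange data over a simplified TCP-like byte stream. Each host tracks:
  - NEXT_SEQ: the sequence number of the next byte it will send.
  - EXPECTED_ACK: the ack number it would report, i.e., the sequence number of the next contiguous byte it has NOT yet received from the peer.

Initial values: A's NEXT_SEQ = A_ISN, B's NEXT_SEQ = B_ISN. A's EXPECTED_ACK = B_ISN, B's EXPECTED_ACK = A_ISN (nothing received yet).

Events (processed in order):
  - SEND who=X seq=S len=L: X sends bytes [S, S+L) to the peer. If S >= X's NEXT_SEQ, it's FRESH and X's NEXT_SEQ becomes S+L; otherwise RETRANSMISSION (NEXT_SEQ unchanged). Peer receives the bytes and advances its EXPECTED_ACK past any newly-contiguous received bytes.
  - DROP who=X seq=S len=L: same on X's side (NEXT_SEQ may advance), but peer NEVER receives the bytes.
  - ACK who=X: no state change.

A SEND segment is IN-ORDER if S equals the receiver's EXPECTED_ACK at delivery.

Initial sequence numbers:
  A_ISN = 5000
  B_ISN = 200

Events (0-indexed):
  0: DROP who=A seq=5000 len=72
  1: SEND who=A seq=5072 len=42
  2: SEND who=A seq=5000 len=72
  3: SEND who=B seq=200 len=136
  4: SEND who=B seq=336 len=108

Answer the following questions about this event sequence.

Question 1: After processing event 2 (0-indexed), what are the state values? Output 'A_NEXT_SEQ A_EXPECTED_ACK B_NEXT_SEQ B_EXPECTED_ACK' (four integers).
After event 0: A_seq=5072 A_ack=200 B_seq=200 B_ack=5000
After event 1: A_seq=5114 A_ack=200 B_seq=200 B_ack=5000
After event 2: A_seq=5114 A_ack=200 B_seq=200 B_ack=5114

5114 200 200 5114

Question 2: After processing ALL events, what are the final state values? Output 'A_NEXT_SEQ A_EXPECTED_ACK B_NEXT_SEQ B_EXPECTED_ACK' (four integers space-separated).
After event 0: A_seq=5072 A_ack=200 B_seq=200 B_ack=5000
After event 1: A_seq=5114 A_ack=200 B_seq=200 B_ack=5000
After event 2: A_seq=5114 A_ack=200 B_seq=200 B_ack=5114
After event 3: A_seq=5114 A_ack=336 B_seq=336 B_ack=5114
After event 4: A_seq=5114 A_ack=444 B_seq=444 B_ack=5114

Answer: 5114 444 444 5114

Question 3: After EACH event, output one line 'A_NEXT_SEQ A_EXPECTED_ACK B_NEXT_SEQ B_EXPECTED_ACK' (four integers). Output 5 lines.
5072 200 200 5000
5114 200 200 5000
5114 200 200 5114
5114 336 336 5114
5114 444 444 5114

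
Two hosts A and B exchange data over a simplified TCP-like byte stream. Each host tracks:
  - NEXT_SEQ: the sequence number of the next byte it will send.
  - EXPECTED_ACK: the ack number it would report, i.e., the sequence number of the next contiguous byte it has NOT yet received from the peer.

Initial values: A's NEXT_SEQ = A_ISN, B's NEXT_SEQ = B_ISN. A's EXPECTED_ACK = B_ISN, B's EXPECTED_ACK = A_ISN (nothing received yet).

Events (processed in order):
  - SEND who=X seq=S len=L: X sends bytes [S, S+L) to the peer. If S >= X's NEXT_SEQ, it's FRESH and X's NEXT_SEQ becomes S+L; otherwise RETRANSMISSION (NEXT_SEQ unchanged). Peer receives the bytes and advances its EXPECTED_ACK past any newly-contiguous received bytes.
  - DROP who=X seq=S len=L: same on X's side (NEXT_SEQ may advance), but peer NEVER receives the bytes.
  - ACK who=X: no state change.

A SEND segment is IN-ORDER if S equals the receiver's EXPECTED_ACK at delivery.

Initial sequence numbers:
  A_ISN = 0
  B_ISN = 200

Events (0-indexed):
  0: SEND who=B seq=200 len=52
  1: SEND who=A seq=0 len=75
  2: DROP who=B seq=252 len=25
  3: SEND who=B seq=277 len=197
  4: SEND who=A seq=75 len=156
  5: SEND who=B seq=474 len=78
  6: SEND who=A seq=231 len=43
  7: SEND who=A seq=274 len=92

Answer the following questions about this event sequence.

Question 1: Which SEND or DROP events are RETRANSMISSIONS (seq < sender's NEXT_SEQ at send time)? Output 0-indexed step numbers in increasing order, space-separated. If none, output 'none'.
Step 0: SEND seq=200 -> fresh
Step 1: SEND seq=0 -> fresh
Step 2: DROP seq=252 -> fresh
Step 3: SEND seq=277 -> fresh
Step 4: SEND seq=75 -> fresh
Step 5: SEND seq=474 -> fresh
Step 6: SEND seq=231 -> fresh
Step 7: SEND seq=274 -> fresh

Answer: none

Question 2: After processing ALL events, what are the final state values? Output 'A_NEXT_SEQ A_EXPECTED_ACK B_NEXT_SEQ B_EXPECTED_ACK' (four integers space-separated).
Answer: 366 252 552 366

Derivation:
After event 0: A_seq=0 A_ack=252 B_seq=252 B_ack=0
After event 1: A_seq=75 A_ack=252 B_seq=252 B_ack=75
After event 2: A_seq=75 A_ack=252 B_seq=277 B_ack=75
After event 3: A_seq=75 A_ack=252 B_seq=474 B_ack=75
After event 4: A_seq=231 A_ack=252 B_seq=474 B_ack=231
After event 5: A_seq=231 A_ack=252 B_seq=552 B_ack=231
After event 6: A_seq=274 A_ack=252 B_seq=552 B_ack=274
After event 7: A_seq=366 A_ack=252 B_seq=552 B_ack=366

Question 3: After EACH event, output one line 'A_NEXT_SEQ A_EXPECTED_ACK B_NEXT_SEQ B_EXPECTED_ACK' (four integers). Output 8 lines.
0 252 252 0
75 252 252 75
75 252 277 75
75 252 474 75
231 252 474 231
231 252 552 231
274 252 552 274
366 252 552 366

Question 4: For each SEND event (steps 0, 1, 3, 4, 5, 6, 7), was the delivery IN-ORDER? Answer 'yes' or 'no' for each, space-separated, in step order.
Step 0: SEND seq=200 -> in-order
Step 1: SEND seq=0 -> in-order
Step 3: SEND seq=277 -> out-of-order
Step 4: SEND seq=75 -> in-order
Step 5: SEND seq=474 -> out-of-order
Step 6: SEND seq=231 -> in-order
Step 7: SEND seq=274 -> in-order

Answer: yes yes no yes no yes yes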